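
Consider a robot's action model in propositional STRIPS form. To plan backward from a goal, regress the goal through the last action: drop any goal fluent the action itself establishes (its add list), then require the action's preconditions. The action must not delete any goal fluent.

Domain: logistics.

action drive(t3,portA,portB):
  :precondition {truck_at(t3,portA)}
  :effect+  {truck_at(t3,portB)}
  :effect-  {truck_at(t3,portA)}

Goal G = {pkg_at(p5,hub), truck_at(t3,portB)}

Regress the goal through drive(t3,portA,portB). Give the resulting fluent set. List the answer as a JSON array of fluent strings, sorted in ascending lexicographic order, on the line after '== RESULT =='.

Compute (G \ add) ∪ pre:
  G ∩ del = {}  (empty — regression defined)
  G \ add = {pkg_at(p5,hub), truck_at(t3,portB)} \ {truck_at(t3,portB)} = {pkg_at(p5,hub)}
  ∪ pre   = {pkg_at(p5,hub)} ∪ {truck_at(t3,portA)}
          = {pkg_at(p5,hub), truck_at(t3,portA)}

== RESULT ==
["pkg_at(p5,hub)", "truck_at(t3,portA)"]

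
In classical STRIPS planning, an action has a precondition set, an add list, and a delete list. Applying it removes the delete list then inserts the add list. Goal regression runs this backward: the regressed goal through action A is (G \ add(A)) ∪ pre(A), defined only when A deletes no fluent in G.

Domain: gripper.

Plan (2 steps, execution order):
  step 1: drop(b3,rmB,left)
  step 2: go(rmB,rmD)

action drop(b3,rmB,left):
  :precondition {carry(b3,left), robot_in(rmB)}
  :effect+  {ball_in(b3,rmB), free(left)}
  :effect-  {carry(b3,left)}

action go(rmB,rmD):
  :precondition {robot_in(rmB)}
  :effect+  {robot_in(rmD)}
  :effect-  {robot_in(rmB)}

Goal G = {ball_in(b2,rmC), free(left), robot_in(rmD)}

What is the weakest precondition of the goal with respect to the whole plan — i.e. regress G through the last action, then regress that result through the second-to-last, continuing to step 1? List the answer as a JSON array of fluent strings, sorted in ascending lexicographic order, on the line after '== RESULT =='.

Work backward from the goal:
  through step 2 (go(rmB,rmD)): drop {robot_in(rmD)}, keep {ball_in(b2,rmC), free(left)}, require {robot_in(rmB)}
    → {ball_in(b2,rmC), free(left), robot_in(rmB)}
  through step 1 (drop(b3,rmB,left)): drop {free(left)}, keep {ball_in(b2,rmC), robot_in(rmB)}, require {carry(b3,left), robot_in(rmB)}
    → {ball_in(b2,rmC), carry(b3,left), robot_in(rmB)}

== RESULT ==
["ball_in(b2,rmC)", "carry(b3,left)", "robot_in(rmB)"]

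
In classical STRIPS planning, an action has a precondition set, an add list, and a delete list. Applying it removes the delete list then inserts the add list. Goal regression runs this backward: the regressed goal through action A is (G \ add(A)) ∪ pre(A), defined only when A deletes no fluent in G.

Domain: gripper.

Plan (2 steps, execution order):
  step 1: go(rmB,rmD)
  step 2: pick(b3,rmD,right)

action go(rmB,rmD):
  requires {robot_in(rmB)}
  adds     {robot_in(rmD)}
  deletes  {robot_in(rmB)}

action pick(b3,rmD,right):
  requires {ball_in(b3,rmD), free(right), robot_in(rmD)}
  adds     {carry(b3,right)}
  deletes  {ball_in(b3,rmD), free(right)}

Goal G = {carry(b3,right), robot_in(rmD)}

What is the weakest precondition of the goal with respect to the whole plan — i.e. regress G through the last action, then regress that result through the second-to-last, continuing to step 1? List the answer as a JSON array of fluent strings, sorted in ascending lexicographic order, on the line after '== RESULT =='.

Work backward from the goal:
  through step 2 (pick(b3,rmD,right)): drop {carry(b3,right)}, keep {robot_in(rmD)}, require {ball_in(b3,rmD), free(right), robot_in(rmD)}
    → {ball_in(b3,rmD), free(right), robot_in(rmD)}
  through step 1 (go(rmB,rmD)): drop {robot_in(rmD)}, keep {ball_in(b3,rmD), free(right)}, require {robot_in(rmB)}
    → {ball_in(b3,rmD), free(right), robot_in(rmB)}

== RESULT ==
["ball_in(b3,rmD)", "free(right)", "robot_in(rmB)"]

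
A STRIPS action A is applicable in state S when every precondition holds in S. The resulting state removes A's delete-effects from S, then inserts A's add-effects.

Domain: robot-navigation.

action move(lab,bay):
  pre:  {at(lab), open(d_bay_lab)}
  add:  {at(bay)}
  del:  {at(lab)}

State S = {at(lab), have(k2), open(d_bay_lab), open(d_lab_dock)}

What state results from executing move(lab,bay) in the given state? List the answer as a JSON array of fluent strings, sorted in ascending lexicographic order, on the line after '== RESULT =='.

Compute (S \ del) ∪ add:
  pre ⊆ S: {at(lab), open(d_bay_lab)} ⊆ S  — applicable
  S \ del = {have(k2), open(d_bay_lab), open(d_lab_dock)}
  ∪ add   = {at(bay), have(k2), open(d_bay_lab), open(d_lab_dock)}

== RESULT ==
["at(bay)", "have(k2)", "open(d_bay_lab)", "open(d_lab_dock)"]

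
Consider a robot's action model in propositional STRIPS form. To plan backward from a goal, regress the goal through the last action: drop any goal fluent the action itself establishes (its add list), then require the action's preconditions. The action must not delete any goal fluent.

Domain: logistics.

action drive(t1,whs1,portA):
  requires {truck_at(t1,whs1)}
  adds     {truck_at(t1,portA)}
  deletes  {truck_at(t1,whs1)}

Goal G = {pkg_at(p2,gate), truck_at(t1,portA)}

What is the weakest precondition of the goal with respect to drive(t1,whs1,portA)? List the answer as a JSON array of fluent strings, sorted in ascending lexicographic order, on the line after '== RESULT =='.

Compute (G \ add) ∪ pre:
  G ∩ del = {}  (empty — regression defined)
  G \ add = {pkg_at(p2,gate), truck_at(t1,portA)} \ {truck_at(t1,portA)} = {pkg_at(p2,gate)}
  ∪ pre   = {pkg_at(p2,gate)} ∪ {truck_at(t1,whs1)}
          = {pkg_at(p2,gate), truck_at(t1,whs1)}

== RESULT ==
["pkg_at(p2,gate)", "truck_at(t1,whs1)"]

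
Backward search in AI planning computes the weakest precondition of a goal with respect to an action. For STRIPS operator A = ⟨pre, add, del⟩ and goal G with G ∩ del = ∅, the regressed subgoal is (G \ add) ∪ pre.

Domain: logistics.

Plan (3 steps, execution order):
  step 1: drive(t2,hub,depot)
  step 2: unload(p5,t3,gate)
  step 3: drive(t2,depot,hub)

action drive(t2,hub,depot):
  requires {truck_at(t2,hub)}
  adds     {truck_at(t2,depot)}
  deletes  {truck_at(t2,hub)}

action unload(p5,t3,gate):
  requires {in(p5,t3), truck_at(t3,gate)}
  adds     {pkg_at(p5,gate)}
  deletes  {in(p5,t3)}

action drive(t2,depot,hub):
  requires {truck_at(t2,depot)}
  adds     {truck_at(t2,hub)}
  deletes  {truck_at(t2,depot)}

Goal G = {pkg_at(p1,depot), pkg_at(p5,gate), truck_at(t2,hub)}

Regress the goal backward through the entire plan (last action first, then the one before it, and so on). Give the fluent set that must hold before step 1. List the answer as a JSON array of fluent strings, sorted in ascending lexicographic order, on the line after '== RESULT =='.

Work backward from the goal:
  through step 3 (drive(t2,depot,hub)): drop {truck_at(t2,hub)}, keep {pkg_at(p1,depot), pkg_at(p5,gate)}, require {truck_at(t2,depot)}
    → {pkg_at(p1,depot), pkg_at(p5,gate), truck_at(t2,depot)}
  through step 2 (unload(p5,t3,gate)): drop {pkg_at(p5,gate)}, keep {pkg_at(p1,depot), truck_at(t2,depot)}, require {in(p5,t3), truck_at(t3,gate)}
    → {in(p5,t3), pkg_at(p1,depot), truck_at(t2,depot), truck_at(t3,gate)}
  through step 1 (drive(t2,hub,depot)): drop {truck_at(t2,depot)}, keep {in(p5,t3), pkg_at(p1,depot), truck_at(t3,gate)}, require {truck_at(t2,hub)}
    → {in(p5,t3), pkg_at(p1,depot), truck_at(t2,hub), truck_at(t3,gate)}

== RESULT ==
["in(p5,t3)", "pkg_at(p1,depot)", "truck_at(t2,hub)", "truck_at(t3,gate)"]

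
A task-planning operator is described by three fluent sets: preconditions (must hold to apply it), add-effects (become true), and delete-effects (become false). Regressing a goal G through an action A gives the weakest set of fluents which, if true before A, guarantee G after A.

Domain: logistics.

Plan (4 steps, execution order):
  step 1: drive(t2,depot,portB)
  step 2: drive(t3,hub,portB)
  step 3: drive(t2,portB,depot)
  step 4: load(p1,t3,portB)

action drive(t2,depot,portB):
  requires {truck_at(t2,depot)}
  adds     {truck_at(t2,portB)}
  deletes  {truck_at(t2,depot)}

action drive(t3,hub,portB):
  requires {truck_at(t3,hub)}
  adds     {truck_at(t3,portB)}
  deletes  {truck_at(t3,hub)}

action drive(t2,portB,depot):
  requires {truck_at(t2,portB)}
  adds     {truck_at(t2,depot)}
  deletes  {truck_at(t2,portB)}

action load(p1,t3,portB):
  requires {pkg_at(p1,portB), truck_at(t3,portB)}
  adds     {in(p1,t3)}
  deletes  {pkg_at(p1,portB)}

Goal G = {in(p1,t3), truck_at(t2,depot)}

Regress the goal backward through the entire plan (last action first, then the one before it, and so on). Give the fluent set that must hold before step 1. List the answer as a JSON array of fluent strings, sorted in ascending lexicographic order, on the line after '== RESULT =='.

Work backward from the goal:
  through step 4 (load(p1,t3,portB)): drop {in(p1,t3)}, keep {truck_at(t2,depot)}, require {pkg_at(p1,portB), truck_at(t3,portB)}
    → {pkg_at(p1,portB), truck_at(t2,depot), truck_at(t3,portB)}
  through step 3 (drive(t2,portB,depot)): drop {truck_at(t2,depot)}, keep {pkg_at(p1,portB), truck_at(t3,portB)}, require {truck_at(t2,portB)}
    → {pkg_at(p1,portB), truck_at(t2,portB), truck_at(t3,portB)}
  through step 2 (drive(t3,hub,portB)): drop {truck_at(t3,portB)}, keep {pkg_at(p1,portB), truck_at(t2,portB)}, require {truck_at(t3,hub)}
    → {pkg_at(p1,portB), truck_at(t2,portB), truck_at(t3,hub)}
  through step 1 (drive(t2,depot,portB)): drop {truck_at(t2,portB)}, keep {pkg_at(p1,portB), truck_at(t3,hub)}, require {truck_at(t2,depot)}
    → {pkg_at(p1,portB), truck_at(t2,depot), truck_at(t3,hub)}

== RESULT ==
["pkg_at(p1,portB)", "truck_at(t2,depot)", "truck_at(t3,hub)"]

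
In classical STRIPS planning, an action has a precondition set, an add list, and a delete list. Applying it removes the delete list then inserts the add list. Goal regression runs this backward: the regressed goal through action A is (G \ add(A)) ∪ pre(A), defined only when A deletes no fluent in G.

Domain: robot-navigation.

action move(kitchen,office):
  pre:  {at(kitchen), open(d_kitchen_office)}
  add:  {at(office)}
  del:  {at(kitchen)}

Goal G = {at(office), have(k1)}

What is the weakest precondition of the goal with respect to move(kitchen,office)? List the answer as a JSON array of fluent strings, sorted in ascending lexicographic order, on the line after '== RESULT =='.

Compute (G \ add) ∪ pre:
  G ∩ del = {}  (empty — regression defined)
  G \ add = {at(office), have(k1)} \ {at(office)} = {have(k1)}
  ∪ pre   = {have(k1)} ∪ {at(kitchen), open(d_kitchen_office)}
          = {at(kitchen), have(k1), open(d_kitchen_office)}

== RESULT ==
["at(kitchen)", "have(k1)", "open(d_kitchen_office)"]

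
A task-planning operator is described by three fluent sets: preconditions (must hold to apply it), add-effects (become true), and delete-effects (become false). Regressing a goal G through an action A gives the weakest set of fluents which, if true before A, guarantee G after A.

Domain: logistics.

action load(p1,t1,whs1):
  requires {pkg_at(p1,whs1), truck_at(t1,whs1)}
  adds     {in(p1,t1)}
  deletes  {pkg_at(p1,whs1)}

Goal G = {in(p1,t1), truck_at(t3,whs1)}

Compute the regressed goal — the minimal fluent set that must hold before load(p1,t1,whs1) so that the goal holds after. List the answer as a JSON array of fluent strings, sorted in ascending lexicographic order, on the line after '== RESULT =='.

Regress:
  G ∩ del = {}  (empty — regression defined)
  G \ add = {in(p1,t1), truck_at(t3,whs1)} \ {in(p1,t1)} = {truck_at(t3,whs1)}
  ∪ pre   = {truck_at(t3,whs1)} ∪ {pkg_at(p1,whs1), truck_at(t1,whs1)}
          = {pkg_at(p1,whs1), truck_at(t1,whs1), truck_at(t3,whs1)}

== RESULT ==
["pkg_at(p1,whs1)", "truck_at(t1,whs1)", "truck_at(t3,whs1)"]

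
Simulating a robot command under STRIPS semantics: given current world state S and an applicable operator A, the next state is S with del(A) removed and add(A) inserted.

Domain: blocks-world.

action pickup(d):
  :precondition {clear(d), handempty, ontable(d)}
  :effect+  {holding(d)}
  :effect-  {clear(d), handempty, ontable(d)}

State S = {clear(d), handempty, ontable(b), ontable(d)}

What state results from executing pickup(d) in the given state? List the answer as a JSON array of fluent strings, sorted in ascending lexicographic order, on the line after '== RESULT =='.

Progress:
  pre ⊆ S: {clear(d), handempty, ontable(d)} ⊆ S  — applicable
  S \ del = {ontable(b)}
  ∪ add   = {holding(d), ontable(b)}

== RESULT ==
["holding(d)", "ontable(b)"]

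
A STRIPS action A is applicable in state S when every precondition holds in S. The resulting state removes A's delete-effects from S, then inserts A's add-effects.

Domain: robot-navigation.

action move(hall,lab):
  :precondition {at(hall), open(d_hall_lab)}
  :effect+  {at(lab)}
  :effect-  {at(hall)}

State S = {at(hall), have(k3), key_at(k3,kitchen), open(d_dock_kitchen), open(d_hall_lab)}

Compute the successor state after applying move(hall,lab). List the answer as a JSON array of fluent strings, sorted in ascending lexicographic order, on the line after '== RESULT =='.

Compute (S \ del) ∪ add:
  pre ⊆ S: {at(hall), open(d_hall_lab)} ⊆ S  — applicable
  S \ del = {have(k3), key_at(k3,kitchen), open(d_dock_kitchen), open(d_hall_lab)}
  ∪ add   = {at(lab), have(k3), key_at(k3,kitchen), open(d_dock_kitchen), open(d_hall_lab)}

== RESULT ==
["at(lab)", "have(k3)", "key_at(k3,kitchen)", "open(d_dock_kitchen)", "open(d_hall_lab)"]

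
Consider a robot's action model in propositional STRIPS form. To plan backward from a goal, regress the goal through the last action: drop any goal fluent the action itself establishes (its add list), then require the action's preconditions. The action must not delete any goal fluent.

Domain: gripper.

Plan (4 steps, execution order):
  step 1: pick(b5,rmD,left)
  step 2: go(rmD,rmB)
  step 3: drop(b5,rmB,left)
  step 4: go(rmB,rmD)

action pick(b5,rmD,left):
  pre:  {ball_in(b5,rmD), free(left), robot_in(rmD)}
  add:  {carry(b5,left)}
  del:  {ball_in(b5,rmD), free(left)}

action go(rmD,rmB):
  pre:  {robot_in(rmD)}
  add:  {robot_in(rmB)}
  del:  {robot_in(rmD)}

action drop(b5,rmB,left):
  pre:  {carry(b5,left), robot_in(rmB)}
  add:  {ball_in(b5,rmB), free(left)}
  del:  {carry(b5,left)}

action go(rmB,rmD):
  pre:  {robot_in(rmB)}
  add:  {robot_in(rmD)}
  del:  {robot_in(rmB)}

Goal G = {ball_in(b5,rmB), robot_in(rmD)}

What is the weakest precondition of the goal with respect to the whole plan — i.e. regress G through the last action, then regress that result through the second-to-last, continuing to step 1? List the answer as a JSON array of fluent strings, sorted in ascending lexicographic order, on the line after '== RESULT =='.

Regress step by step:
  through step 4 (go(rmB,rmD)): drop {robot_in(rmD)}, keep {ball_in(b5,rmB)}, require {robot_in(rmB)}
    → {ball_in(b5,rmB), robot_in(rmB)}
  through step 3 (drop(b5,rmB,left)): drop {ball_in(b5,rmB)}, keep {robot_in(rmB)}, require {carry(b5,left), robot_in(rmB)}
    → {carry(b5,left), robot_in(rmB)}
  through step 2 (go(rmD,rmB)): drop {robot_in(rmB)}, keep {carry(b5,left)}, require {robot_in(rmD)}
    → {carry(b5,left), robot_in(rmD)}
  through step 1 (pick(b5,rmD,left)): drop {carry(b5,left)}, keep {robot_in(rmD)}, require {ball_in(b5,rmD), free(left), robot_in(rmD)}
    → {ball_in(b5,rmD), free(left), robot_in(rmD)}

== RESULT ==
["ball_in(b5,rmD)", "free(left)", "robot_in(rmD)"]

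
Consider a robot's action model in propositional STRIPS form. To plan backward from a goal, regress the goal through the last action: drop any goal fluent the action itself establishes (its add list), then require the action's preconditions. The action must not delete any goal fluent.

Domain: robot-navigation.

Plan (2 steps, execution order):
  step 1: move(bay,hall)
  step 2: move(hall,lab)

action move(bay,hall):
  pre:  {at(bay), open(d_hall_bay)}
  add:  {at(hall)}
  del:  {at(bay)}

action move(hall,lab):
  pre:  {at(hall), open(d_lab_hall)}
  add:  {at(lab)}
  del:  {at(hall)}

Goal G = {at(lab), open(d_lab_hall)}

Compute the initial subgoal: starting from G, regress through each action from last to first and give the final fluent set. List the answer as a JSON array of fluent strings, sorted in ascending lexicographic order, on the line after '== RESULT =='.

Regress step by step:
  through step 2 (move(hall,lab)): drop {at(lab)}, keep {open(d_lab_hall)}, require {at(hall), open(d_lab_hall)}
    → {at(hall), open(d_lab_hall)}
  through step 1 (move(bay,hall)): drop {at(hall)}, keep {open(d_lab_hall)}, require {at(bay), open(d_hall_bay)}
    → {at(bay), open(d_hall_bay), open(d_lab_hall)}

== RESULT ==
["at(bay)", "open(d_hall_bay)", "open(d_lab_hall)"]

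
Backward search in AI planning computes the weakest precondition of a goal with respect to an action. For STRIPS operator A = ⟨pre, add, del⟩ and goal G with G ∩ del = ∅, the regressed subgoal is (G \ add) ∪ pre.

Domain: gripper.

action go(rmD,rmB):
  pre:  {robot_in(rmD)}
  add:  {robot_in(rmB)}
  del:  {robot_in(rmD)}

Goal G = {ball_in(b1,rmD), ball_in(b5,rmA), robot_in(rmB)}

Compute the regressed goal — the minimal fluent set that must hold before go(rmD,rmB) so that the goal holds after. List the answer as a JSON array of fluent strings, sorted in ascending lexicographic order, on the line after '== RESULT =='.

Regress:
  G ∩ del = {}  (empty — regression defined)
  G \ add = {ball_in(b1,rmD), ball_in(b5,rmA), robot_in(rmB)} \ {robot_in(rmB)} = {ball_in(b1,rmD), ball_in(b5,rmA)}
  ∪ pre   = {ball_in(b1,rmD), ball_in(b5,rmA)} ∪ {robot_in(rmD)}
          = {ball_in(b1,rmD), ball_in(b5,rmA), robot_in(rmD)}

== RESULT ==
["ball_in(b1,rmD)", "ball_in(b5,rmA)", "robot_in(rmD)"]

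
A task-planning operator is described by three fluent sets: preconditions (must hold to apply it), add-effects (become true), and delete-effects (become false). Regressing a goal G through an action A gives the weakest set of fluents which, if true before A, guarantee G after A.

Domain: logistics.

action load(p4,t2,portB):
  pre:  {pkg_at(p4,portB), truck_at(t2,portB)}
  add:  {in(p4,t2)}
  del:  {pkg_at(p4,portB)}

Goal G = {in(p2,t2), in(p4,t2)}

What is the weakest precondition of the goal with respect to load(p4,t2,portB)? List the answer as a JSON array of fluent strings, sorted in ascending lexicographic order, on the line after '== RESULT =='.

Regress:
  G ∩ del = {}  (empty — regression defined)
  G \ add = {in(p2,t2), in(p4,t2)} \ {in(p4,t2)} = {in(p2,t2)}
  ∪ pre   = {in(p2,t2)} ∪ {pkg_at(p4,portB), truck_at(t2,portB)}
          = {in(p2,t2), pkg_at(p4,portB), truck_at(t2,portB)}

== RESULT ==
["in(p2,t2)", "pkg_at(p4,portB)", "truck_at(t2,portB)"]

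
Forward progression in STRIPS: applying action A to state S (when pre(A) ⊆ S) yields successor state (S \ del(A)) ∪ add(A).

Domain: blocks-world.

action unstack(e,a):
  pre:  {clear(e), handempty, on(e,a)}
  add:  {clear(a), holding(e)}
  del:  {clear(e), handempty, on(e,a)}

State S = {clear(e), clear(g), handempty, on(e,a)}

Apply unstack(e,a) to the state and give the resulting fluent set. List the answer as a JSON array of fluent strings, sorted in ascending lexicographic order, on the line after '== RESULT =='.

Progress:
  pre ⊆ S: {clear(e), handempty, on(e,a)} ⊆ S  — applicable
  S \ del = {clear(g)}
  ∪ add   = {clear(a), clear(g), holding(e)}

== RESULT ==
["clear(a)", "clear(g)", "holding(e)"]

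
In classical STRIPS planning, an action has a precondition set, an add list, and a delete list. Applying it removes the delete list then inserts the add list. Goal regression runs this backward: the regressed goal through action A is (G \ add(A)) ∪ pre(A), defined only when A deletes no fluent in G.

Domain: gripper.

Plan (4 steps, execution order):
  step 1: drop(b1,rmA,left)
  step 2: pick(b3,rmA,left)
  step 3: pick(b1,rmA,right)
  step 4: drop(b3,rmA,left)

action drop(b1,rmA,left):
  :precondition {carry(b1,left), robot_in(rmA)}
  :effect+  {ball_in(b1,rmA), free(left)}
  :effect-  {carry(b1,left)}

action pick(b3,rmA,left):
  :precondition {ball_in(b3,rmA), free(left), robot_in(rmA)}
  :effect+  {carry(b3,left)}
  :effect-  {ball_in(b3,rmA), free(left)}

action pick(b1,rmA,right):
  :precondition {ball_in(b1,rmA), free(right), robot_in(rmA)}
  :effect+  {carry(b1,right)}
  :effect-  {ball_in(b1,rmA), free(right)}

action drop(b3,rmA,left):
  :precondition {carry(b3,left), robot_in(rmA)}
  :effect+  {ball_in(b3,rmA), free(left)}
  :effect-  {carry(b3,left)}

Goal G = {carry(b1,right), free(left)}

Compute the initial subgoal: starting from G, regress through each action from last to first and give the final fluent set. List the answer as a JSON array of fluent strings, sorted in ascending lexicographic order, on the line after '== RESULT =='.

Regress step by step:
  through step 4 (drop(b3,rmA,left)): drop {free(left)}, keep {carry(b1,right)}, require {carry(b3,left), robot_in(rmA)}
    → {carry(b1,right), carry(b3,left), robot_in(rmA)}
  through step 3 (pick(b1,rmA,right)): drop {carry(b1,right)}, keep {carry(b3,left), robot_in(rmA)}, require {ball_in(b1,rmA), free(right), robot_in(rmA)}
    → {ball_in(b1,rmA), carry(b3,left), free(right), robot_in(rmA)}
  through step 2 (pick(b3,rmA,left)): drop {carry(b3,left)}, keep {ball_in(b1,rmA), free(right), robot_in(rmA)}, require {ball_in(b3,rmA), free(left), robot_in(rmA)}
    → {ball_in(b1,rmA), ball_in(b3,rmA), free(left), free(right), robot_in(rmA)}
  through step 1 (drop(b1,rmA,left)): drop {ball_in(b1,rmA), free(left)}, keep {ball_in(b3,rmA), free(right), robot_in(rmA)}, require {carry(b1,left), robot_in(rmA)}
    → {ball_in(b3,rmA), carry(b1,left), free(right), robot_in(rmA)}

== RESULT ==
["ball_in(b3,rmA)", "carry(b1,left)", "free(right)", "robot_in(rmA)"]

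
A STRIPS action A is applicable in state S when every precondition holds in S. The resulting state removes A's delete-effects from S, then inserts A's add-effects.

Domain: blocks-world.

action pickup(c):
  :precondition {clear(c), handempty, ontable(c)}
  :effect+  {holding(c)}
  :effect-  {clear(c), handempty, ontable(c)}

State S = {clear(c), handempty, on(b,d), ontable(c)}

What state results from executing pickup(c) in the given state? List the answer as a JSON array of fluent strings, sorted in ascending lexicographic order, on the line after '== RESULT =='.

Compute (S \ del) ∪ add:
  pre ⊆ S: {clear(c), handempty, ontable(c)} ⊆ S  — applicable
  S \ del = {on(b,d)}
  ∪ add   = {holding(c), on(b,d)}

== RESULT ==
["holding(c)", "on(b,d)"]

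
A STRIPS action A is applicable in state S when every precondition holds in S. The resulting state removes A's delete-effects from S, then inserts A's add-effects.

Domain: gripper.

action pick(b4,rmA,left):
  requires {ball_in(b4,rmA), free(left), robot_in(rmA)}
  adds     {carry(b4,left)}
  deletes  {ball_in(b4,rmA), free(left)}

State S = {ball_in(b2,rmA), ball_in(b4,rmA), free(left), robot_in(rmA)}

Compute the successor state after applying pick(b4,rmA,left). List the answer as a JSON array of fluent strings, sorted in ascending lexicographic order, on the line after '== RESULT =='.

Compute (S \ del) ∪ add:
  pre ⊆ S: {ball_in(b4,rmA), free(left), robot_in(rmA)} ⊆ S  — applicable
  S \ del = {ball_in(b2,rmA), robot_in(rmA)}
  ∪ add   = {ball_in(b2,rmA), carry(b4,left), robot_in(rmA)}

== RESULT ==
["ball_in(b2,rmA)", "carry(b4,left)", "robot_in(rmA)"]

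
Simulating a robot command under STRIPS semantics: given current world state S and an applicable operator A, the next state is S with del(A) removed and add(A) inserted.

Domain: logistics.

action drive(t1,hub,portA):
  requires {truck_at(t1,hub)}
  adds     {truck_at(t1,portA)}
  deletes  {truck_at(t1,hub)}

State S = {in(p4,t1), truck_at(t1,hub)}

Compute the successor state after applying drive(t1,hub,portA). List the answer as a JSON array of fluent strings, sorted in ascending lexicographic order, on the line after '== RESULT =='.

Compute (S \ del) ∪ add:
  pre ⊆ S: {truck_at(t1,hub)} ⊆ S  — applicable
  S \ del = {in(p4,t1)}
  ∪ add   = {in(p4,t1), truck_at(t1,portA)}

== RESULT ==
["in(p4,t1)", "truck_at(t1,portA)"]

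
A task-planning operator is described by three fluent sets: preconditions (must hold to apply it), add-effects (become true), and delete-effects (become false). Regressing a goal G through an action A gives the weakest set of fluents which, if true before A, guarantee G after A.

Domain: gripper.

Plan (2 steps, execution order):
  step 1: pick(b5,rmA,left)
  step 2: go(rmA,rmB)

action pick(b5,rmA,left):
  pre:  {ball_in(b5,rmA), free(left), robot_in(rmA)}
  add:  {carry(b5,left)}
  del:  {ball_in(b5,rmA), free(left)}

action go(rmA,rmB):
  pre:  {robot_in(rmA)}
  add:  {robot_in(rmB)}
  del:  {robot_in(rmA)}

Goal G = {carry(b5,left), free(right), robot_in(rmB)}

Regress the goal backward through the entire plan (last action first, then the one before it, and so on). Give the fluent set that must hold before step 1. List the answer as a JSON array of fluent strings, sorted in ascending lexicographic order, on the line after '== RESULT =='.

Regress step by step:
  through step 2 (go(rmA,rmB)): drop {robot_in(rmB)}, keep {carry(b5,left), free(right)}, require {robot_in(rmA)}
    → {carry(b5,left), free(right), robot_in(rmA)}
  through step 1 (pick(b5,rmA,left)): drop {carry(b5,left)}, keep {free(right), robot_in(rmA)}, require {ball_in(b5,rmA), free(left), robot_in(rmA)}
    → {ball_in(b5,rmA), free(left), free(right), robot_in(rmA)}

== RESULT ==
["ball_in(b5,rmA)", "free(left)", "free(right)", "robot_in(rmA)"]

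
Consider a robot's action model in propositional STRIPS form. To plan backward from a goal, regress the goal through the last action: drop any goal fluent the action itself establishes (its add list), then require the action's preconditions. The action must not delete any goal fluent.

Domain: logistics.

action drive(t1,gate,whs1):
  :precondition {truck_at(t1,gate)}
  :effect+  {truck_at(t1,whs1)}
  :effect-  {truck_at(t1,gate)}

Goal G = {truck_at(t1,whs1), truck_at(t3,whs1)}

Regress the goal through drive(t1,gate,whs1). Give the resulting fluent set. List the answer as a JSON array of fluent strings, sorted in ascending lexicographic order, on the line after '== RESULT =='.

Regress:
  G ∩ del = {}  (empty — regression defined)
  G \ add = {truck_at(t1,whs1), truck_at(t3,whs1)} \ {truck_at(t1,whs1)} = {truck_at(t3,whs1)}
  ∪ pre   = {truck_at(t3,whs1)} ∪ {truck_at(t1,gate)}
          = {truck_at(t1,gate), truck_at(t3,whs1)}

== RESULT ==
["truck_at(t1,gate)", "truck_at(t3,whs1)"]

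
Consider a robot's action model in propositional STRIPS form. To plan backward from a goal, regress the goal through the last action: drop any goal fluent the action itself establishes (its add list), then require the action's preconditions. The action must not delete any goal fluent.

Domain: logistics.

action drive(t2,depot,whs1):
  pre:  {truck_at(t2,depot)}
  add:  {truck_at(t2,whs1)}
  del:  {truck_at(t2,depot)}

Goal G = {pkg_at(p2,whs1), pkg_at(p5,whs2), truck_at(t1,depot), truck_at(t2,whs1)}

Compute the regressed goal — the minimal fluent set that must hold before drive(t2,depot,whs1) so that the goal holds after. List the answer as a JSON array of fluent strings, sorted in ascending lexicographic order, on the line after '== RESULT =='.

Regress:
  G ∩ del = {}  (empty — regression defined)
  G \ add = {pkg_at(p2,whs1), pkg_at(p5,whs2), truck_at(t1,depot), truck_at(t2,whs1)} \ {truck_at(t2,whs1)} = {pkg_at(p2,whs1), pkg_at(p5,whs2), truck_at(t1,depot)}
  ∪ pre   = {pkg_at(p2,whs1), pkg_at(p5,whs2), truck_at(t1,depot)} ∪ {truck_at(t2,depot)}
          = {pkg_at(p2,whs1), pkg_at(p5,whs2), truck_at(t1,depot), truck_at(t2,depot)}

== RESULT ==
["pkg_at(p2,whs1)", "pkg_at(p5,whs2)", "truck_at(t1,depot)", "truck_at(t2,depot)"]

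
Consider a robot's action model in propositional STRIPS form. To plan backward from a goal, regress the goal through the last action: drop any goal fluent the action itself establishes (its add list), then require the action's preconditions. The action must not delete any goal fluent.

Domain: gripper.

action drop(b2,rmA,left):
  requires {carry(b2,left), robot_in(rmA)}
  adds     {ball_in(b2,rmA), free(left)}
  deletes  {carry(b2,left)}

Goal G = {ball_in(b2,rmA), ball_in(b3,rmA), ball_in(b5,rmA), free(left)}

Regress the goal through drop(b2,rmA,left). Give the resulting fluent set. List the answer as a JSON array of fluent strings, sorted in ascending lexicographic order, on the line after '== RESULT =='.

Compute (G \ add) ∪ pre:
  G ∩ del = {}  (empty — regression defined)
  G \ add = {ball_in(b2,rmA), ball_in(b3,rmA), ball_in(b5,rmA), free(left)} \ {ball_in(b2,rmA), free(left)} = {ball_in(b3,rmA), ball_in(b5,rmA)}
  ∪ pre   = {ball_in(b3,rmA), ball_in(b5,rmA)} ∪ {carry(b2,left), robot_in(rmA)}
          = {ball_in(b3,rmA), ball_in(b5,rmA), carry(b2,left), robot_in(rmA)}

== RESULT ==
["ball_in(b3,rmA)", "ball_in(b5,rmA)", "carry(b2,left)", "robot_in(rmA)"]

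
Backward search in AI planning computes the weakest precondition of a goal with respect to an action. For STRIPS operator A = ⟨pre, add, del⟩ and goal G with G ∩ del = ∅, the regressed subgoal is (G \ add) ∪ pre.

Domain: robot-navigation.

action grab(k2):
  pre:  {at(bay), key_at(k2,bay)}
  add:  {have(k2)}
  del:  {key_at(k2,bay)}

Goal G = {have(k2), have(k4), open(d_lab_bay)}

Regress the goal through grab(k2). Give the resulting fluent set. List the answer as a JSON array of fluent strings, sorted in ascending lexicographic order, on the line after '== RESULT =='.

Regress:
  G ∩ del = {}  (empty — regression defined)
  G \ add = {have(k2), have(k4), open(d_lab_bay)} \ {have(k2)} = {have(k4), open(d_lab_bay)}
  ∪ pre   = {have(k4), open(d_lab_bay)} ∪ {at(bay), key_at(k2,bay)}
          = {at(bay), have(k4), key_at(k2,bay), open(d_lab_bay)}

== RESULT ==
["at(bay)", "have(k4)", "key_at(k2,bay)", "open(d_lab_bay)"]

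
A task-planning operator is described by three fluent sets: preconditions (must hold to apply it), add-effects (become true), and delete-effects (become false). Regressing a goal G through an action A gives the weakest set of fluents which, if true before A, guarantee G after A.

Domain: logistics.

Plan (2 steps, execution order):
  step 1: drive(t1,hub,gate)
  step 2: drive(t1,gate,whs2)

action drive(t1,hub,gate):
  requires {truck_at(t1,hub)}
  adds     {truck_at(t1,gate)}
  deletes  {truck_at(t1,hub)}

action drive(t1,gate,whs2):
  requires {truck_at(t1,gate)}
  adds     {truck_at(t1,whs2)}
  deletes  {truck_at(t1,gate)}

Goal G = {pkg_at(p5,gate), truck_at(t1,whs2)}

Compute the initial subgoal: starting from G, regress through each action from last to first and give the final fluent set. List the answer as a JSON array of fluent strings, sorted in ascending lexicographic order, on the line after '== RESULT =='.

Regress step by step:
  through step 2 (drive(t1,gate,whs2)): drop {truck_at(t1,whs2)}, keep {pkg_at(p5,gate)}, require {truck_at(t1,gate)}
    → {pkg_at(p5,gate), truck_at(t1,gate)}
  through step 1 (drive(t1,hub,gate)): drop {truck_at(t1,gate)}, keep {pkg_at(p5,gate)}, require {truck_at(t1,hub)}
    → {pkg_at(p5,gate), truck_at(t1,hub)}

== RESULT ==
["pkg_at(p5,gate)", "truck_at(t1,hub)"]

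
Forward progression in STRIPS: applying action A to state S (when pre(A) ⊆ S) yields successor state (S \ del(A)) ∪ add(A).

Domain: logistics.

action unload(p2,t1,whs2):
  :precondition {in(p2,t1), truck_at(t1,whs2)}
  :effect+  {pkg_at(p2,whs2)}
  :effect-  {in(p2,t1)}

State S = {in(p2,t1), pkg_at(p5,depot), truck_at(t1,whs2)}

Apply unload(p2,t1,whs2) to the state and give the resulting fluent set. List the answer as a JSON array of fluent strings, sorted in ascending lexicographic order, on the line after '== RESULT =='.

Compute (S \ del) ∪ add:
  pre ⊆ S: {in(p2,t1), truck_at(t1,whs2)} ⊆ S  — applicable
  S \ del = {pkg_at(p5,depot), truck_at(t1,whs2)}
  ∪ add   = {pkg_at(p2,whs2), pkg_at(p5,depot), truck_at(t1,whs2)}

== RESULT ==
["pkg_at(p2,whs2)", "pkg_at(p5,depot)", "truck_at(t1,whs2)"]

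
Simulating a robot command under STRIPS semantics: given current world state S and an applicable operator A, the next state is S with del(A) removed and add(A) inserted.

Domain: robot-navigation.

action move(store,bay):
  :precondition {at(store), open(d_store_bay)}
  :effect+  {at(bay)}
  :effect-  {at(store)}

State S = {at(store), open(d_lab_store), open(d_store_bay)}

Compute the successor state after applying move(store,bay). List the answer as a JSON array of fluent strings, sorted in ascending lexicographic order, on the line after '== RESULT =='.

Compute (S \ del) ∪ add:
  pre ⊆ S: {at(store), open(d_store_bay)} ⊆ S  — applicable
  S \ del = {open(d_lab_store), open(d_store_bay)}
  ∪ add   = {at(bay), open(d_lab_store), open(d_store_bay)}

== RESULT ==
["at(bay)", "open(d_lab_store)", "open(d_store_bay)"]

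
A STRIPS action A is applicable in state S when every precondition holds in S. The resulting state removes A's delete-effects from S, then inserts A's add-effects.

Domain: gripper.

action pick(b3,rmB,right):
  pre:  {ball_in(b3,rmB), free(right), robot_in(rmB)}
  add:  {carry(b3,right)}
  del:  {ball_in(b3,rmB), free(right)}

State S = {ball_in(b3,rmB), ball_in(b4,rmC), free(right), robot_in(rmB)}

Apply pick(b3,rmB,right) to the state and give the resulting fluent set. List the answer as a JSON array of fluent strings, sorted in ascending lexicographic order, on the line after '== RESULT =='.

Compute (S \ del) ∪ add:
  pre ⊆ S: {ball_in(b3,rmB), free(right), robot_in(rmB)} ⊆ S  — applicable
  S \ del = {ball_in(b4,rmC), robot_in(rmB)}
  ∪ add   = {ball_in(b4,rmC), carry(b3,right), robot_in(rmB)}

== RESULT ==
["ball_in(b4,rmC)", "carry(b3,right)", "robot_in(rmB)"]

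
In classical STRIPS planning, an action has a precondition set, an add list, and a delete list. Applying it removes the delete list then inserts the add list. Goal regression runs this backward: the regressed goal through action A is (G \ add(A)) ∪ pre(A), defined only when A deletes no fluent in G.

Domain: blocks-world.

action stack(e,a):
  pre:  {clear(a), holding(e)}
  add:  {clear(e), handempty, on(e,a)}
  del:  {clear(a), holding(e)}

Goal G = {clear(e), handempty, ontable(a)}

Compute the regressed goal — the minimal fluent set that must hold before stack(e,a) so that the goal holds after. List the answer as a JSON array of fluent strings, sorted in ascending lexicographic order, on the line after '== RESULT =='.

Compute (G \ add) ∪ pre:
  G ∩ del = {}  (empty — regression defined)
  G \ add = {clear(e), handempty, ontable(a)} \ {clear(e), handempty, on(e,a)} = {ontable(a)}
  ∪ pre   = {ontable(a)} ∪ {clear(a), holding(e)}
          = {clear(a), holding(e), ontable(a)}

== RESULT ==
["clear(a)", "holding(e)", "ontable(a)"]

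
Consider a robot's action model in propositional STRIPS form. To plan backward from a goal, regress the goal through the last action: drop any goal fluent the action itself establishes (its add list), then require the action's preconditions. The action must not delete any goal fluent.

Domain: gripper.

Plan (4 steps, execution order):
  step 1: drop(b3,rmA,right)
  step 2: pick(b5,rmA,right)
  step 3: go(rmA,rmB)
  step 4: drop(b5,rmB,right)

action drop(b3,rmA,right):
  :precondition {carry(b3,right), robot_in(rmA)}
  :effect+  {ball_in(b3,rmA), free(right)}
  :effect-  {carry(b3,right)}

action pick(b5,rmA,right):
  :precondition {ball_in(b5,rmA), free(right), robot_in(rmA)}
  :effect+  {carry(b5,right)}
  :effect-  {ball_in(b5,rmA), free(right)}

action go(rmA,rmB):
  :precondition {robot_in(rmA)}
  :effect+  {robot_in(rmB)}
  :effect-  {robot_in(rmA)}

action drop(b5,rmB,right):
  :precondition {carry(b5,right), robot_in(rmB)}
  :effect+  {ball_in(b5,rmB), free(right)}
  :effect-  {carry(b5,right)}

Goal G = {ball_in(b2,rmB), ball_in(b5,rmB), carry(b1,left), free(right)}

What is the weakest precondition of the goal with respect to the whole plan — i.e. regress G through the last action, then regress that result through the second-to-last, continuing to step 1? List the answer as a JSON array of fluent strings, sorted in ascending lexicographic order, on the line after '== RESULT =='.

Work backward from the goal:
  through step 4 (drop(b5,rmB,right)): drop {ball_in(b5,rmB), free(right)}, keep {ball_in(b2,rmB), carry(b1,left)}, require {carry(b5,right), robot_in(rmB)}
    → {ball_in(b2,rmB), carry(b1,left), carry(b5,right), robot_in(rmB)}
  through step 3 (go(rmA,rmB)): drop {robot_in(rmB)}, keep {ball_in(b2,rmB), carry(b1,left), carry(b5,right)}, require {robot_in(rmA)}
    → {ball_in(b2,rmB), carry(b1,left), carry(b5,right), robot_in(rmA)}
  through step 2 (pick(b5,rmA,right)): drop {carry(b5,right)}, keep {ball_in(b2,rmB), carry(b1,left), robot_in(rmA)}, require {ball_in(b5,rmA), free(right), robot_in(rmA)}
    → {ball_in(b2,rmB), ball_in(b5,rmA), carry(b1,left), free(right), robot_in(rmA)}
  through step 1 (drop(b3,rmA,right)): drop {free(right)}, keep {ball_in(b2,rmB), ball_in(b5,rmA), carry(b1,left), robot_in(rmA)}, require {carry(b3,right), robot_in(rmA)}
    → {ball_in(b2,rmB), ball_in(b5,rmA), carry(b1,left), carry(b3,right), robot_in(rmA)}

== RESULT ==
["ball_in(b2,rmB)", "ball_in(b5,rmA)", "carry(b1,left)", "carry(b3,right)", "robot_in(rmA)"]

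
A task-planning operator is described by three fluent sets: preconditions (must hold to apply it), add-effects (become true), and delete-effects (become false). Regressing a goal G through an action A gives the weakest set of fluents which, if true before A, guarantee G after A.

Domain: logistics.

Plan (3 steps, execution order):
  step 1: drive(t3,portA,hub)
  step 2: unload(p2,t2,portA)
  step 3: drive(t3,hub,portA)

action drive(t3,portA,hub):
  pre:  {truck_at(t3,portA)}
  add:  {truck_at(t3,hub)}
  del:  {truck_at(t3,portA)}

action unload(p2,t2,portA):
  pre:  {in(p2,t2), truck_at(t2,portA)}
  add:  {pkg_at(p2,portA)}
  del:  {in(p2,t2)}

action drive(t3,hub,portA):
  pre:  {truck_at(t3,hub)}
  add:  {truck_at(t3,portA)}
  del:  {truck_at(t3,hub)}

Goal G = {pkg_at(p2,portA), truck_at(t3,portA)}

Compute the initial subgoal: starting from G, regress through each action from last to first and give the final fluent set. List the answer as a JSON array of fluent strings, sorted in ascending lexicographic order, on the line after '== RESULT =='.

Work backward from the goal:
  through step 3 (drive(t3,hub,portA)): drop {truck_at(t3,portA)}, keep {pkg_at(p2,portA)}, require {truck_at(t3,hub)}
    → {pkg_at(p2,portA), truck_at(t3,hub)}
  through step 2 (unload(p2,t2,portA)): drop {pkg_at(p2,portA)}, keep {truck_at(t3,hub)}, require {in(p2,t2), truck_at(t2,portA)}
    → {in(p2,t2), truck_at(t2,portA), truck_at(t3,hub)}
  through step 1 (drive(t3,portA,hub)): drop {truck_at(t3,hub)}, keep {in(p2,t2), truck_at(t2,portA)}, require {truck_at(t3,portA)}
    → {in(p2,t2), truck_at(t2,portA), truck_at(t3,portA)}

== RESULT ==
["in(p2,t2)", "truck_at(t2,portA)", "truck_at(t3,portA)"]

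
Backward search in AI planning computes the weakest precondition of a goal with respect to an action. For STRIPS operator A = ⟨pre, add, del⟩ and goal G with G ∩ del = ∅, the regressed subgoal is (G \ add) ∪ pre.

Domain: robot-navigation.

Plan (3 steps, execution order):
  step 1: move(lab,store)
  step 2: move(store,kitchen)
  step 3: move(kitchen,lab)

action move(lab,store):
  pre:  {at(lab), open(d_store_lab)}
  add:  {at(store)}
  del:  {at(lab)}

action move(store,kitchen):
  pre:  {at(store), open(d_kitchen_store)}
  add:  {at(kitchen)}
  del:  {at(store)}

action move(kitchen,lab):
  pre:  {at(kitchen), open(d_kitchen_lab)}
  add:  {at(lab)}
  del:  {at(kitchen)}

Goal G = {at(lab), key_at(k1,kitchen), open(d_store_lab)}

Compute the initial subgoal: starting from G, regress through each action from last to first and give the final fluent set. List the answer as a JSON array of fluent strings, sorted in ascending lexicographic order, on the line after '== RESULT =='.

Regress step by step:
  through step 3 (move(kitchen,lab)): drop {at(lab)}, keep {key_at(k1,kitchen), open(d_store_lab)}, require {at(kitchen), open(d_kitchen_lab)}
    → {at(kitchen), key_at(k1,kitchen), open(d_kitchen_lab), open(d_store_lab)}
  through step 2 (move(store,kitchen)): drop {at(kitchen)}, keep {key_at(k1,kitchen), open(d_kitchen_lab), open(d_store_lab)}, require {at(store), open(d_kitchen_store)}
    → {at(store), key_at(k1,kitchen), open(d_kitchen_lab), open(d_kitchen_store), open(d_store_lab)}
  through step 1 (move(lab,store)): drop {at(store)}, keep {key_at(k1,kitchen), open(d_kitchen_lab), open(d_kitchen_store), open(d_store_lab)}, require {at(lab), open(d_store_lab)}
    → {at(lab), key_at(k1,kitchen), open(d_kitchen_lab), open(d_kitchen_store), open(d_store_lab)}

== RESULT ==
["at(lab)", "key_at(k1,kitchen)", "open(d_kitchen_lab)", "open(d_kitchen_store)", "open(d_store_lab)"]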